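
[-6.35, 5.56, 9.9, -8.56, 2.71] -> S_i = Random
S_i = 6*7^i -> [6, 42, 294, 2058, 14406]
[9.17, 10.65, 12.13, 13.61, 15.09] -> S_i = 9.17 + 1.48*i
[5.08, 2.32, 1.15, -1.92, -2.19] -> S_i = Random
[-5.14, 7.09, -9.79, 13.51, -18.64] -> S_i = -5.14*(-1.38)^i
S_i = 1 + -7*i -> [1, -6, -13, -20, -27]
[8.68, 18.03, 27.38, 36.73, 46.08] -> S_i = 8.68 + 9.35*i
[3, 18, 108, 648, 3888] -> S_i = 3*6^i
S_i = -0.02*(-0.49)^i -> [-0.02, 0.01, -0.0, 0.0, -0.0]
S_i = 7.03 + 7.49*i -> [7.03, 14.52, 22.01, 29.5, 36.99]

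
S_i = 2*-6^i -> [2, -12, 72, -432, 2592]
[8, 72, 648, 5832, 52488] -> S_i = 8*9^i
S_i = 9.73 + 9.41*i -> [9.73, 19.14, 28.55, 37.96, 47.37]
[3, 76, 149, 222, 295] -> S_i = 3 + 73*i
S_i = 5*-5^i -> [5, -25, 125, -625, 3125]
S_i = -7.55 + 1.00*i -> [-7.55, -6.55, -5.55, -4.55, -3.55]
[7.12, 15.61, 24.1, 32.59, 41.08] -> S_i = 7.12 + 8.49*i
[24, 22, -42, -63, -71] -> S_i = Random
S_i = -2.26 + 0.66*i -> [-2.26, -1.6, -0.94, -0.28, 0.38]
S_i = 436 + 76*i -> [436, 512, 588, 664, 740]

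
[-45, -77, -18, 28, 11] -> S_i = Random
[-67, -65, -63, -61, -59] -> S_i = -67 + 2*i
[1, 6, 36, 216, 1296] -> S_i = 1*6^i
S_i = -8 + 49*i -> [-8, 41, 90, 139, 188]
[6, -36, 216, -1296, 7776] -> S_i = 6*-6^i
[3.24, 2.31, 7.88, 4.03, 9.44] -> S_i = Random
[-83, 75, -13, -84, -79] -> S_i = Random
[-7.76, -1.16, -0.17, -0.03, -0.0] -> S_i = -7.76*0.15^i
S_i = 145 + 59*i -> [145, 204, 263, 322, 381]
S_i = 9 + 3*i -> [9, 12, 15, 18, 21]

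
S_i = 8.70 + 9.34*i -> [8.7, 18.04, 27.38, 36.72, 46.06]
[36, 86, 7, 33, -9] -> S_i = Random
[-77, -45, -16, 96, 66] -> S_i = Random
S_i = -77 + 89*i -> [-77, 12, 101, 190, 279]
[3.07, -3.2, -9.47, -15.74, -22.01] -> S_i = 3.07 + -6.27*i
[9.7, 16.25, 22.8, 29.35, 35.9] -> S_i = 9.70 + 6.55*i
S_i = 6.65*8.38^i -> [6.65, 55.73, 466.99, 3913.4, 32794.25]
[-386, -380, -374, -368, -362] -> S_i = -386 + 6*i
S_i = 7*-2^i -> [7, -14, 28, -56, 112]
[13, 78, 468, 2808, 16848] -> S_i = 13*6^i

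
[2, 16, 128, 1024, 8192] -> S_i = 2*8^i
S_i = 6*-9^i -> [6, -54, 486, -4374, 39366]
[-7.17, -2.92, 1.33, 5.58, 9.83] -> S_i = -7.17 + 4.25*i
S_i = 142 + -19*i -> [142, 123, 104, 85, 66]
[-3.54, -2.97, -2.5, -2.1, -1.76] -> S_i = -3.54*0.84^i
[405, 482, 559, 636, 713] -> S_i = 405 + 77*i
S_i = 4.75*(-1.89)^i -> [4.75, -8.98, 16.97, -32.07, 60.61]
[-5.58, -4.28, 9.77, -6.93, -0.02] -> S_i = Random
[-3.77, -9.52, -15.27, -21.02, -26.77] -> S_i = -3.77 + -5.75*i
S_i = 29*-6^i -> [29, -174, 1044, -6264, 37584]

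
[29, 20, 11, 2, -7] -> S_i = 29 + -9*i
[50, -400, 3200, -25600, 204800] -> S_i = 50*-8^i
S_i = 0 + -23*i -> [0, -23, -46, -69, -92]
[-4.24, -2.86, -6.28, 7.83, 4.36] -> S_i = Random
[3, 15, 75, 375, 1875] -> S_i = 3*5^i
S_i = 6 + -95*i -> [6, -89, -184, -279, -374]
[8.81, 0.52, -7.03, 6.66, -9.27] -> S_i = Random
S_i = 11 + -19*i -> [11, -8, -27, -46, -65]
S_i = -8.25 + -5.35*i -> [-8.25, -13.6, -18.95, -24.3, -29.65]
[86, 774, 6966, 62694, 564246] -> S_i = 86*9^i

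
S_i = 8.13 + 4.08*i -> [8.13, 12.21, 16.29, 20.37, 24.45]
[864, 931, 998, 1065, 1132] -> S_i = 864 + 67*i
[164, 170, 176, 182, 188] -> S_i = 164 + 6*i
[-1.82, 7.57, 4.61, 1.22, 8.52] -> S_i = Random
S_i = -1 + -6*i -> [-1, -7, -13, -19, -25]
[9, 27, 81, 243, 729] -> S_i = 9*3^i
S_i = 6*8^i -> [6, 48, 384, 3072, 24576]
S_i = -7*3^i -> [-7, -21, -63, -189, -567]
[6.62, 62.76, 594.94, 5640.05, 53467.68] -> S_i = 6.62*9.48^i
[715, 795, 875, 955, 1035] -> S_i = 715 + 80*i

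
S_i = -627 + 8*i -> [-627, -619, -611, -603, -595]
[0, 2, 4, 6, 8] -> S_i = 0 + 2*i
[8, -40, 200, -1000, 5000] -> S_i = 8*-5^i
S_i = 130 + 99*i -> [130, 229, 328, 427, 526]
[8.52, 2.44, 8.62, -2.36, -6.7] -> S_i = Random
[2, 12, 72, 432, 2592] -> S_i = 2*6^i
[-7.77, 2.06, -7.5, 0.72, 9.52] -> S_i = Random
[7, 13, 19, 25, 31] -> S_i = 7 + 6*i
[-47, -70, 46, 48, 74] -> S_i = Random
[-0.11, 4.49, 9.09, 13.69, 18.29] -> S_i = -0.11 + 4.60*i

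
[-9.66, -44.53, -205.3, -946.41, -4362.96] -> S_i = -9.66*4.61^i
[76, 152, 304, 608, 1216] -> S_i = 76*2^i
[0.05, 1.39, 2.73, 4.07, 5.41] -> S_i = 0.05 + 1.34*i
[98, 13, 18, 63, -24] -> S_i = Random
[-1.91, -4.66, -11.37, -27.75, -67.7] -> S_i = -1.91*2.44^i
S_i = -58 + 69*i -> [-58, 11, 80, 149, 218]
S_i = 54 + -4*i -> [54, 50, 46, 42, 38]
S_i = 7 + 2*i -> [7, 9, 11, 13, 15]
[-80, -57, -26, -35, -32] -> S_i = Random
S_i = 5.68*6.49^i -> [5.68, 36.86, 239.24, 1552.68, 10076.9]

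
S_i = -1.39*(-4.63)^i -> [-1.39, 6.44, -29.8, 137.96, -638.76]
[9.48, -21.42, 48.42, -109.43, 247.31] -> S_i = 9.48*(-2.26)^i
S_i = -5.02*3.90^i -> [-5.02, -19.58, -76.35, -297.78, -1161.35]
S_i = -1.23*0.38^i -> [-1.23, -0.47, -0.18, -0.07, -0.03]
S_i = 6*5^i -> [6, 30, 150, 750, 3750]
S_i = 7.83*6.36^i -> [7.83, 49.8, 316.72, 2014.34, 12811.21]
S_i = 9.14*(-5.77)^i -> [9.14, -52.74, 304.3, -1755.79, 10130.93]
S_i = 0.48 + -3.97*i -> [0.48, -3.49, -7.46, -11.43, -15.4]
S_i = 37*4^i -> [37, 148, 592, 2368, 9472]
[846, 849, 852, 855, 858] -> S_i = 846 + 3*i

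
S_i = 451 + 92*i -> [451, 543, 635, 727, 819]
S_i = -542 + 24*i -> [-542, -518, -494, -470, -446]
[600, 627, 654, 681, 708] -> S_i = 600 + 27*i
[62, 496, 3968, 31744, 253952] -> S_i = 62*8^i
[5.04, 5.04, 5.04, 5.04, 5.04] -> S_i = 5.04 + 0.00*i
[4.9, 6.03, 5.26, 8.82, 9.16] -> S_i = Random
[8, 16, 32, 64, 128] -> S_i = 8*2^i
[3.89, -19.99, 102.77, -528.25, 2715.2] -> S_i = 3.89*(-5.14)^i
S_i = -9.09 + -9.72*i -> [-9.09, -18.81, -28.53, -38.25, -47.97]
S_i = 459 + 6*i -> [459, 465, 471, 477, 483]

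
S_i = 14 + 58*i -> [14, 72, 130, 188, 246]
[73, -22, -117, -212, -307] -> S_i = 73 + -95*i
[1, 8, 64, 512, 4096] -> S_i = 1*8^i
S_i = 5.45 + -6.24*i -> [5.45, -0.79, -7.03, -13.27, -19.51]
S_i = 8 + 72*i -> [8, 80, 152, 224, 296]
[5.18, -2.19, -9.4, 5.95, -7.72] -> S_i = Random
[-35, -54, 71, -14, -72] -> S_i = Random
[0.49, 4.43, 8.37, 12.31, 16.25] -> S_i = 0.49 + 3.94*i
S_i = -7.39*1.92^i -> [-7.39, -14.19, -27.24, -52.31, -100.43]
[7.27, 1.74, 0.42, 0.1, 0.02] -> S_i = 7.27*0.24^i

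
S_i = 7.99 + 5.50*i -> [7.99, 13.49, 18.99, 24.49, 29.99]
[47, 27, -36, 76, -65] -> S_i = Random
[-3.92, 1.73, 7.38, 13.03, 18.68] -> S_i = -3.92 + 5.65*i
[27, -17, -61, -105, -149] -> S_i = 27 + -44*i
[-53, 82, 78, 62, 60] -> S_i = Random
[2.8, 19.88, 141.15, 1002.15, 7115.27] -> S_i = 2.80*7.10^i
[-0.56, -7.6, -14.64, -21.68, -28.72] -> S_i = -0.56 + -7.04*i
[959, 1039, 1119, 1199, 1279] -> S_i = 959 + 80*i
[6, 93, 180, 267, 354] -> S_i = 6 + 87*i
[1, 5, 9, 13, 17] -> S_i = 1 + 4*i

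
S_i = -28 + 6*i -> [-28, -22, -16, -10, -4]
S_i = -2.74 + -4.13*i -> [-2.74, -6.87, -11.0, -15.13, -19.26]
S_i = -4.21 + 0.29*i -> [-4.21, -3.92, -3.63, -3.34, -3.05]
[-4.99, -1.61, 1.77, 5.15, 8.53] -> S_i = -4.99 + 3.38*i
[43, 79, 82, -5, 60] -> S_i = Random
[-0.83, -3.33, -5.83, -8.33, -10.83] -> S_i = -0.83 + -2.50*i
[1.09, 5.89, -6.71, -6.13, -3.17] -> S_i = Random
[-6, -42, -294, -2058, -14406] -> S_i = -6*7^i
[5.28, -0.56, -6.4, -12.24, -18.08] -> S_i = 5.28 + -5.84*i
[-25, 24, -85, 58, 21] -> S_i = Random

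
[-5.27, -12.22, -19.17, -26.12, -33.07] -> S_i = -5.27 + -6.95*i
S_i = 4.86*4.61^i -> [4.86, 22.4, 103.29, 476.14, 2195.03]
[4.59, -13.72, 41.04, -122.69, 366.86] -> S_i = 4.59*(-2.99)^i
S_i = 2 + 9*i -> [2, 11, 20, 29, 38]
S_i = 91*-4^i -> [91, -364, 1456, -5824, 23296]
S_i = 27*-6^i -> [27, -162, 972, -5832, 34992]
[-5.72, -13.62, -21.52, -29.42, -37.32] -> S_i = -5.72 + -7.90*i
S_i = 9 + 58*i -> [9, 67, 125, 183, 241]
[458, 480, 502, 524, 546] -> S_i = 458 + 22*i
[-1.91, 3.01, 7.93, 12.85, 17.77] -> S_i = -1.91 + 4.92*i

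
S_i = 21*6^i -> [21, 126, 756, 4536, 27216]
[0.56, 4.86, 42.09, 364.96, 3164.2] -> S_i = 0.56*8.67^i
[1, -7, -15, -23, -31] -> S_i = 1 + -8*i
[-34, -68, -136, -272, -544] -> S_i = -34*2^i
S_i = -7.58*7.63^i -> [-7.58, -57.84, -441.28, -3367.0, -25690.19]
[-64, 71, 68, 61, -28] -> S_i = Random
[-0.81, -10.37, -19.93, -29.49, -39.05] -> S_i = -0.81 + -9.56*i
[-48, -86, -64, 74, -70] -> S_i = Random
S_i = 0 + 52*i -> [0, 52, 104, 156, 208]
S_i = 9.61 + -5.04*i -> [9.61, 4.57, -0.47, -5.51, -10.55]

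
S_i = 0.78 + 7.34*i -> [0.78, 8.12, 15.46, 22.8, 30.14]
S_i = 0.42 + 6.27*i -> [0.42, 6.69, 12.96, 19.23, 25.5]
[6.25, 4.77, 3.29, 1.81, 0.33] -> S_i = 6.25 + -1.48*i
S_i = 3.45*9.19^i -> [3.45, 31.71, 291.37, 2677.72, 24608.27]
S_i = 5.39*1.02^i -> [5.39, 5.5, 5.61, 5.72, 5.83]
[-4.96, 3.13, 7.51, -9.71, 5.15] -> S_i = Random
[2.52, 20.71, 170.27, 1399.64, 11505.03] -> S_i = 2.52*8.22^i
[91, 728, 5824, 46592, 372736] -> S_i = 91*8^i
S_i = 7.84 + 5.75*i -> [7.84, 13.59, 19.34, 25.09, 30.84]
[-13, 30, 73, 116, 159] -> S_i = -13 + 43*i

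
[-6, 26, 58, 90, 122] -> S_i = -6 + 32*i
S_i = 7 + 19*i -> [7, 26, 45, 64, 83]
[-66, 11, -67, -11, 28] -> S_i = Random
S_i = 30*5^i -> [30, 150, 750, 3750, 18750]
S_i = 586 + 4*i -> [586, 590, 594, 598, 602]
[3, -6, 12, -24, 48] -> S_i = 3*-2^i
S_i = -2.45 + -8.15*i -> [-2.45, -10.6, -18.75, -26.9, -35.05]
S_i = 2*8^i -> [2, 16, 128, 1024, 8192]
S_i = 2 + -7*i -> [2, -5, -12, -19, -26]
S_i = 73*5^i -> [73, 365, 1825, 9125, 45625]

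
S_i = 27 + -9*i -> [27, 18, 9, 0, -9]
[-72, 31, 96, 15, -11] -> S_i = Random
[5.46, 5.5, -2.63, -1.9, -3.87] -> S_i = Random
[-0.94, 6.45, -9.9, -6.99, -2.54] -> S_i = Random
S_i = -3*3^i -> [-3, -9, -27, -81, -243]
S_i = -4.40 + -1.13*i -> [-4.4, -5.53, -6.66, -7.79, -8.92]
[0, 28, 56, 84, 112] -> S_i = 0 + 28*i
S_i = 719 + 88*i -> [719, 807, 895, 983, 1071]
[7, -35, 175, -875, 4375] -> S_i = 7*-5^i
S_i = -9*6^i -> [-9, -54, -324, -1944, -11664]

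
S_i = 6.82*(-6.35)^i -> [6.82, -43.31, 275.0, -1746.25, 11088.67]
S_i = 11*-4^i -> [11, -44, 176, -704, 2816]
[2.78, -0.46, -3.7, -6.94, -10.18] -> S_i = 2.78 + -3.24*i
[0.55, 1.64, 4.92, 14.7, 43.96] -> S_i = 0.55*2.99^i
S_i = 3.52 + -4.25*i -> [3.52, -0.73, -4.98, -9.23, -13.48]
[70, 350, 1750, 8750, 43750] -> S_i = 70*5^i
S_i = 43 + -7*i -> [43, 36, 29, 22, 15]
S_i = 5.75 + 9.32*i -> [5.75, 15.07, 24.39, 33.71, 43.03]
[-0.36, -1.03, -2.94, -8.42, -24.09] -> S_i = -0.36*2.86^i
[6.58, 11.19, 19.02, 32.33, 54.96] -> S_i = 6.58*1.70^i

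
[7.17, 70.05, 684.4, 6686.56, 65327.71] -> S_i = 7.17*9.77^i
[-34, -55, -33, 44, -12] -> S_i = Random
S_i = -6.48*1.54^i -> [-6.48, -9.98, -15.37, -23.67, -36.45]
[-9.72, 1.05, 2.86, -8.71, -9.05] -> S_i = Random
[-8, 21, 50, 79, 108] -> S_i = -8 + 29*i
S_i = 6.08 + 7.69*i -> [6.08, 13.77, 21.46, 29.15, 36.84]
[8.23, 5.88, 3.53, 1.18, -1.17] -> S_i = 8.23 + -2.35*i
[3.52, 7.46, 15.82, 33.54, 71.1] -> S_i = 3.52*2.12^i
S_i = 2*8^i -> [2, 16, 128, 1024, 8192]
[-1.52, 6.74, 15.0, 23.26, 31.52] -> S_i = -1.52 + 8.26*i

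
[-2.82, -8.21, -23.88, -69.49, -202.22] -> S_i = -2.82*2.91^i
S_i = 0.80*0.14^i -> [0.8, 0.11, 0.02, 0.0, 0.0]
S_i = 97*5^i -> [97, 485, 2425, 12125, 60625]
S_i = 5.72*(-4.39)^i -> [5.72, -25.11, 110.24, -483.94, 2124.49]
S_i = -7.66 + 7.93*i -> [-7.66, 0.27, 8.2, 16.13, 24.06]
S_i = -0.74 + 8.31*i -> [-0.74, 7.57, 15.88, 24.19, 32.5]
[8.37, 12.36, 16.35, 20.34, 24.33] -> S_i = 8.37 + 3.99*i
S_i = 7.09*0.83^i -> [7.09, 5.88, 4.88, 4.05, 3.36]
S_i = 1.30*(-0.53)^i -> [1.3, -0.69, 0.37, -0.19, 0.1]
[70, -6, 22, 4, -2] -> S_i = Random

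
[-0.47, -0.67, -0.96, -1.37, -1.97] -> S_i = -0.47*1.43^i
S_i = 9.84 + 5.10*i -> [9.84, 14.94, 20.04, 25.14, 30.24]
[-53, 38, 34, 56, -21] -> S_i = Random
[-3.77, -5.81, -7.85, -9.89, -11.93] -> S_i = -3.77 + -2.04*i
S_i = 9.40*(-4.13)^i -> [9.4, -38.82, 160.33, -662.18, 2734.82]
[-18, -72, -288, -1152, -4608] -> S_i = -18*4^i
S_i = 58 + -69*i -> [58, -11, -80, -149, -218]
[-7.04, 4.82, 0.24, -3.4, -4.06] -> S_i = Random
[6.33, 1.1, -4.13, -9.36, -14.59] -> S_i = 6.33 + -5.23*i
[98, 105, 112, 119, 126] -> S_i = 98 + 7*i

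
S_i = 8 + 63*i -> [8, 71, 134, 197, 260]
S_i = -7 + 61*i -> [-7, 54, 115, 176, 237]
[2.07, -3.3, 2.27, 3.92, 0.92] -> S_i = Random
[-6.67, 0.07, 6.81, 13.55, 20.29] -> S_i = -6.67 + 6.74*i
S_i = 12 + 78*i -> [12, 90, 168, 246, 324]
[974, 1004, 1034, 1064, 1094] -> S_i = 974 + 30*i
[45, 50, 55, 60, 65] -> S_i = 45 + 5*i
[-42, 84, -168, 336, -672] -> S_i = -42*-2^i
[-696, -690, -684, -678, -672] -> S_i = -696 + 6*i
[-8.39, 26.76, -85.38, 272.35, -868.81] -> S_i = -8.39*(-3.19)^i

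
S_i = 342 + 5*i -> [342, 347, 352, 357, 362]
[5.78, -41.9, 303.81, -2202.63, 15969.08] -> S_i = 5.78*(-7.25)^i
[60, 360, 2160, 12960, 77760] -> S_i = 60*6^i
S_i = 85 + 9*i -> [85, 94, 103, 112, 121]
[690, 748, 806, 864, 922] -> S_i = 690 + 58*i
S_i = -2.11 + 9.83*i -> [-2.11, 7.72, 17.55, 27.38, 37.21]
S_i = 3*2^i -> [3, 6, 12, 24, 48]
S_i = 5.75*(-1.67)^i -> [5.75, -9.6, 16.04, -26.78, 44.72]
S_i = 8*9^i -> [8, 72, 648, 5832, 52488]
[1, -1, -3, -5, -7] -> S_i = 1 + -2*i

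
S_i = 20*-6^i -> [20, -120, 720, -4320, 25920]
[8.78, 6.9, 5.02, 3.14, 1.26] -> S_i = 8.78 + -1.88*i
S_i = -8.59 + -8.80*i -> [-8.59, -17.39, -26.19, -34.99, -43.79]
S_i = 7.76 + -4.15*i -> [7.76, 3.61, -0.54, -4.69, -8.84]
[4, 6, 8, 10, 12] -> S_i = 4 + 2*i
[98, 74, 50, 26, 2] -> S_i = 98 + -24*i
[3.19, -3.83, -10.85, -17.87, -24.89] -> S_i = 3.19 + -7.02*i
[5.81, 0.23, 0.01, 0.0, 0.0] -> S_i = 5.81*0.04^i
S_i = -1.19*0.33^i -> [-1.19, -0.39, -0.13, -0.04, -0.01]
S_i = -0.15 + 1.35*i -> [-0.15, 1.2, 2.55, 3.9, 5.25]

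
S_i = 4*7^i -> [4, 28, 196, 1372, 9604]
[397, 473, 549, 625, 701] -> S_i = 397 + 76*i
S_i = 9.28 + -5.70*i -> [9.28, 3.58, -2.12, -7.82, -13.52]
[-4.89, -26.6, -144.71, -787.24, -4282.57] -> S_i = -4.89*5.44^i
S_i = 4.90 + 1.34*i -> [4.9, 6.24, 7.58, 8.92, 10.26]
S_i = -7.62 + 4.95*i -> [-7.62, -2.67, 2.28, 7.23, 12.18]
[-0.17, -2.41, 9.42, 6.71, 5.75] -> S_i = Random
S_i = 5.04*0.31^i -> [5.04, 1.56, 0.48, 0.15, 0.05]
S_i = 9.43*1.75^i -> [9.43, 16.5, 28.88, 50.54, 88.44]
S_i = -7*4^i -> [-7, -28, -112, -448, -1792]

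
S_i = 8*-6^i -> [8, -48, 288, -1728, 10368]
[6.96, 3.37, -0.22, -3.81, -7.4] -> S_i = 6.96 + -3.59*i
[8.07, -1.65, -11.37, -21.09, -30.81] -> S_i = 8.07 + -9.72*i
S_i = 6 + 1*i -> [6, 7, 8, 9, 10]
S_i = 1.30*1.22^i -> [1.3, 1.59, 1.93, 2.36, 2.88]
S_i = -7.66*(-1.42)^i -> [-7.66, 10.88, -15.45, 21.93, -31.14]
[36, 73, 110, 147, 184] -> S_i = 36 + 37*i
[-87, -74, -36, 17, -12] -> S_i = Random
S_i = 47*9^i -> [47, 423, 3807, 34263, 308367]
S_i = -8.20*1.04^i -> [-8.2, -8.53, -8.87, -9.22, -9.59]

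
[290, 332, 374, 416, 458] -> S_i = 290 + 42*i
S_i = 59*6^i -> [59, 354, 2124, 12744, 76464]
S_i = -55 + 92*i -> [-55, 37, 129, 221, 313]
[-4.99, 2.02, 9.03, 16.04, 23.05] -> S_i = -4.99 + 7.01*i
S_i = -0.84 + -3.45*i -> [-0.84, -4.29, -7.74, -11.19, -14.64]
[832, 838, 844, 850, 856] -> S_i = 832 + 6*i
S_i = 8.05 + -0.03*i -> [8.05, 8.02, 7.99, 7.96, 7.93]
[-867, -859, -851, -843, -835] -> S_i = -867 + 8*i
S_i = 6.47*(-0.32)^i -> [6.47, -2.07, 0.66, -0.21, 0.07]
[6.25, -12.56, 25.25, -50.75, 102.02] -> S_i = 6.25*(-2.01)^i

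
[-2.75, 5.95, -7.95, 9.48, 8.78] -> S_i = Random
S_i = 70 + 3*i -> [70, 73, 76, 79, 82]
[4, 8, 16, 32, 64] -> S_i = 4*2^i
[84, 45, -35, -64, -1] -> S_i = Random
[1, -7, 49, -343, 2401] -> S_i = 1*-7^i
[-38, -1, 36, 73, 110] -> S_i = -38 + 37*i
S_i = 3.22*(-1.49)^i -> [3.22, -4.8, 7.15, -10.65, 15.87]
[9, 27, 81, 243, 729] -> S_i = 9*3^i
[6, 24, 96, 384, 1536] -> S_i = 6*4^i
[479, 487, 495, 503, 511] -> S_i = 479 + 8*i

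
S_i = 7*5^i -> [7, 35, 175, 875, 4375]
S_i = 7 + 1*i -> [7, 8, 9, 10, 11]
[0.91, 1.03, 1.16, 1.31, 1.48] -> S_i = 0.91*1.13^i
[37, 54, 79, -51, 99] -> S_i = Random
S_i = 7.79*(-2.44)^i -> [7.79, -19.01, 46.38, -113.16, 276.12]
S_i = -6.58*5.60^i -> [-6.58, -36.85, -206.35, -1155.55, -6471.1]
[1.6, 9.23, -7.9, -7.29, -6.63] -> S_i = Random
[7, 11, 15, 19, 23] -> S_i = 7 + 4*i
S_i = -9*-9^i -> [-9, 81, -729, 6561, -59049]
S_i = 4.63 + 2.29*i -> [4.63, 6.92, 9.21, 11.5, 13.79]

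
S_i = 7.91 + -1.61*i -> [7.91, 6.3, 4.69, 3.08, 1.47]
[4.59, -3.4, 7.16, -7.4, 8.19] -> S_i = Random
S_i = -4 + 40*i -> [-4, 36, 76, 116, 156]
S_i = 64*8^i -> [64, 512, 4096, 32768, 262144]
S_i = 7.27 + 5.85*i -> [7.27, 13.12, 18.97, 24.82, 30.67]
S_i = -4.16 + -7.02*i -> [-4.16, -11.18, -18.2, -25.22, -32.24]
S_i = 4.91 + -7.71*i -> [4.91, -2.8, -10.51, -18.22, -25.93]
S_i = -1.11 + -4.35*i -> [-1.11, -5.46, -9.81, -14.16, -18.51]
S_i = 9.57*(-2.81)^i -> [9.57, -26.89, 75.57, -212.34, 596.67]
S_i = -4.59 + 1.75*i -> [-4.59, -2.84, -1.09, 0.66, 2.41]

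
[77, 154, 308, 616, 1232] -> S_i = 77*2^i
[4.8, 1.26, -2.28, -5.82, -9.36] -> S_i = 4.80 + -3.54*i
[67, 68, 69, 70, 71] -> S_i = 67 + 1*i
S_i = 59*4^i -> [59, 236, 944, 3776, 15104]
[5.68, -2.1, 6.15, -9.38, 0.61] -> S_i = Random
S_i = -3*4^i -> [-3, -12, -48, -192, -768]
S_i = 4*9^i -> [4, 36, 324, 2916, 26244]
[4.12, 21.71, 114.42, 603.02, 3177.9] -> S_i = 4.12*5.27^i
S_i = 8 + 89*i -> [8, 97, 186, 275, 364]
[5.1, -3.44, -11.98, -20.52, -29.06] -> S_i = 5.10 + -8.54*i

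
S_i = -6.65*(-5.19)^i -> [-6.65, 34.51, -179.13, 929.66, -4824.93]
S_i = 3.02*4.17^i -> [3.02, 12.59, 52.51, 218.99, 913.17]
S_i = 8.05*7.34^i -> [8.05, 59.09, 433.7, 3183.35, 23365.77]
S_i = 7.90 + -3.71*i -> [7.9, 4.19, 0.48, -3.23, -6.94]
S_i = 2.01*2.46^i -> [2.01, 4.94, 12.16, 29.92, 73.61]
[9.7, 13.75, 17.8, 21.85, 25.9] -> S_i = 9.70 + 4.05*i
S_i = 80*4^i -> [80, 320, 1280, 5120, 20480]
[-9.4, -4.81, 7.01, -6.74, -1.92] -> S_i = Random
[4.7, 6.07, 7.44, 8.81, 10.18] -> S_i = 4.70 + 1.37*i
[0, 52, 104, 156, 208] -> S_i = 0 + 52*i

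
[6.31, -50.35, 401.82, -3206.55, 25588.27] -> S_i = 6.31*(-7.98)^i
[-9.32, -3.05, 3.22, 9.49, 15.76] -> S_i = -9.32 + 6.27*i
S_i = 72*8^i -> [72, 576, 4608, 36864, 294912]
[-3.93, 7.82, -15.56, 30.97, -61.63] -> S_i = -3.93*(-1.99)^i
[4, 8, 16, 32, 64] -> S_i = 4*2^i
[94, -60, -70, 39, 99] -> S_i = Random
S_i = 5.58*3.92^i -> [5.58, 21.87, 85.74, 336.12, 1317.58]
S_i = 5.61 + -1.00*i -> [5.61, 4.61, 3.61, 2.61, 1.61]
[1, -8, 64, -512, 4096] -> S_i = 1*-8^i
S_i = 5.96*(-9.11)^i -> [5.96, -54.3, 494.63, -4506.11, 41050.62]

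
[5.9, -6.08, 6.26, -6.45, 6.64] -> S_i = 5.90*(-1.03)^i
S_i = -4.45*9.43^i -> [-4.45, -41.96, -395.72, -3731.6, -35188.99]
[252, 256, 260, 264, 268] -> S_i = 252 + 4*i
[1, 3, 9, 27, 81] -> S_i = 1*3^i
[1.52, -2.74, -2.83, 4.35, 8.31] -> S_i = Random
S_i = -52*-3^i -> [-52, 156, -468, 1404, -4212]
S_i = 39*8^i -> [39, 312, 2496, 19968, 159744]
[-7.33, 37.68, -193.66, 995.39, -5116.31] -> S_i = -7.33*(-5.14)^i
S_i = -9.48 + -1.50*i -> [-9.48, -10.98, -12.48, -13.98, -15.48]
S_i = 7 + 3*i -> [7, 10, 13, 16, 19]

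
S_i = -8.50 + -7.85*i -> [-8.5, -16.35, -24.2, -32.05, -39.9]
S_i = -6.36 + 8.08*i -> [-6.36, 1.72, 9.8, 17.88, 25.96]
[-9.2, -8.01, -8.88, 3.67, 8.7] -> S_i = Random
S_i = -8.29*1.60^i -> [-8.29, -13.26, -21.22, -33.96, -54.33]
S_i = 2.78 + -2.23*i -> [2.78, 0.55, -1.68, -3.91, -6.14]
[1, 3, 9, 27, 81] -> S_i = 1*3^i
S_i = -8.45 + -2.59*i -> [-8.45, -11.04, -13.63, -16.22, -18.81]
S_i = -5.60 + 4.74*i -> [-5.6, -0.86, 3.88, 8.62, 13.36]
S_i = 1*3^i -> [1, 3, 9, 27, 81]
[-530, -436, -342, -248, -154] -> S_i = -530 + 94*i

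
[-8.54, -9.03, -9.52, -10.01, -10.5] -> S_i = -8.54 + -0.49*i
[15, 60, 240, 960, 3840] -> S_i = 15*4^i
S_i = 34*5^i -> [34, 170, 850, 4250, 21250]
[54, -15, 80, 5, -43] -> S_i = Random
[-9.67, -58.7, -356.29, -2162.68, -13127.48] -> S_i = -9.67*6.07^i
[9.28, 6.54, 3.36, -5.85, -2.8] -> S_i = Random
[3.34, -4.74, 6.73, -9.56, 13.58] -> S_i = 3.34*(-1.42)^i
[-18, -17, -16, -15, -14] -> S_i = -18 + 1*i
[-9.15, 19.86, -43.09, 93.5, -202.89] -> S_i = -9.15*(-2.17)^i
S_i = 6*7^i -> [6, 42, 294, 2058, 14406]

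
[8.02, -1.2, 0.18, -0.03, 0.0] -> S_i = 8.02*(-0.15)^i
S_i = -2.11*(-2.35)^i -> [-2.11, 4.96, -11.65, 27.38, -64.35]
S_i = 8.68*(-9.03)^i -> [8.68, -78.38, 707.78, -6391.21, 57712.61]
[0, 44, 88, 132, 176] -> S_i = 0 + 44*i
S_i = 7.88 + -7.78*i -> [7.88, 0.1, -7.68, -15.46, -23.24]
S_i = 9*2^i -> [9, 18, 36, 72, 144]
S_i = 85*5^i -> [85, 425, 2125, 10625, 53125]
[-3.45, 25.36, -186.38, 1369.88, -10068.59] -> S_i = -3.45*(-7.35)^i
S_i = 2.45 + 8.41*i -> [2.45, 10.86, 19.27, 27.68, 36.09]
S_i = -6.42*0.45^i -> [-6.42, -2.89, -1.3, -0.59, -0.26]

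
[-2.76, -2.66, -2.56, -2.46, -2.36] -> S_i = -2.76 + 0.10*i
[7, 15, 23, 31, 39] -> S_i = 7 + 8*i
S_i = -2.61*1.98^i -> [-2.61, -5.17, -10.23, -20.26, -40.11]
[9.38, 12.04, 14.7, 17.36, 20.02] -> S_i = 9.38 + 2.66*i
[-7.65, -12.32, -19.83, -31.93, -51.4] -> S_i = -7.65*1.61^i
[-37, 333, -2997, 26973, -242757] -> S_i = -37*-9^i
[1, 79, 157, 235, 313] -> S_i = 1 + 78*i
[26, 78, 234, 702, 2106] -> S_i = 26*3^i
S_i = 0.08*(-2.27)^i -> [0.08, -0.18, 0.41, -0.94, 2.12]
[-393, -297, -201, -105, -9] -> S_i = -393 + 96*i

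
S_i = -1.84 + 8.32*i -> [-1.84, 6.48, 14.8, 23.12, 31.44]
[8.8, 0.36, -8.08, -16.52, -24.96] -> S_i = 8.80 + -8.44*i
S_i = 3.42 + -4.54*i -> [3.42, -1.12, -5.66, -10.2, -14.74]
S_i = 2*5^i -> [2, 10, 50, 250, 1250]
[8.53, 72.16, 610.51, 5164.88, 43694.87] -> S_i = 8.53*8.46^i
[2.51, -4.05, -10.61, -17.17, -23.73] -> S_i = 2.51 + -6.56*i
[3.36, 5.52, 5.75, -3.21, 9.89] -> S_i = Random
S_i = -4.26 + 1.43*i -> [-4.26, -2.83, -1.4, 0.03, 1.46]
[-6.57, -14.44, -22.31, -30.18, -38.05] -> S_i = -6.57 + -7.87*i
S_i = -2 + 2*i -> [-2, 0, 2, 4, 6]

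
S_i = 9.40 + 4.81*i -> [9.4, 14.21, 19.02, 23.83, 28.64]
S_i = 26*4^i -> [26, 104, 416, 1664, 6656]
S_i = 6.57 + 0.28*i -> [6.57, 6.85, 7.13, 7.41, 7.69]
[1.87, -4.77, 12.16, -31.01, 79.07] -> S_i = 1.87*(-2.55)^i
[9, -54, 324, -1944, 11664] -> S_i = 9*-6^i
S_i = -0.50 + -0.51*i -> [-0.5, -1.01, -1.52, -2.03, -2.54]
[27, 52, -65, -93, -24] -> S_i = Random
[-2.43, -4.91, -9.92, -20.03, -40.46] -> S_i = -2.43*2.02^i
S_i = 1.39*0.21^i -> [1.39, 0.29, 0.06, 0.01, 0.0]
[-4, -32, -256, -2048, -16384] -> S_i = -4*8^i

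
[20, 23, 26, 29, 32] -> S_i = 20 + 3*i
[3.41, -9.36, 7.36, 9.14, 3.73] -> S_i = Random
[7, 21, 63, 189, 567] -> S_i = 7*3^i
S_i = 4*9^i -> [4, 36, 324, 2916, 26244]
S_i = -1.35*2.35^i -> [-1.35, -3.17, -7.46, -17.52, -41.17]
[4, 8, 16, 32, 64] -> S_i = 4*2^i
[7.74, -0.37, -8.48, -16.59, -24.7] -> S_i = 7.74 + -8.11*i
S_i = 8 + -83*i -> [8, -75, -158, -241, -324]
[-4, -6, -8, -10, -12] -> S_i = -4 + -2*i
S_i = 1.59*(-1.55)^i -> [1.59, -2.46, 3.82, -5.92, 9.18]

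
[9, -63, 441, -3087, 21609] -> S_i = 9*-7^i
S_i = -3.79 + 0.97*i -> [-3.79, -2.82, -1.85, -0.88, 0.09]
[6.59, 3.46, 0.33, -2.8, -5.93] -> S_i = 6.59 + -3.13*i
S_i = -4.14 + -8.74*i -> [-4.14, -12.88, -21.62, -30.36, -39.1]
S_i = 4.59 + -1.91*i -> [4.59, 2.68, 0.77, -1.14, -3.05]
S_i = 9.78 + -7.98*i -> [9.78, 1.8, -6.18, -14.16, -22.14]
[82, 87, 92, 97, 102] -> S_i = 82 + 5*i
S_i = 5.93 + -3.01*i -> [5.93, 2.92, -0.09, -3.1, -6.11]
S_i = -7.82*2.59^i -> [-7.82, -20.25, -52.46, -135.86, -351.89]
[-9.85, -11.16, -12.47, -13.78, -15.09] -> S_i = -9.85 + -1.31*i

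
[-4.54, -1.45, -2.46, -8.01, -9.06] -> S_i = Random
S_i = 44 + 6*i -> [44, 50, 56, 62, 68]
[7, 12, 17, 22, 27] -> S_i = 7 + 5*i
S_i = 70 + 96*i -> [70, 166, 262, 358, 454]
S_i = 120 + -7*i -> [120, 113, 106, 99, 92]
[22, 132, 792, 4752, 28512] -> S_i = 22*6^i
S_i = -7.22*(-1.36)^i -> [-7.22, 9.82, -13.35, 18.16, -24.7]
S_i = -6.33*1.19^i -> [-6.33, -7.53, -8.96, -10.67, -12.69]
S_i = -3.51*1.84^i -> [-3.51, -6.46, -11.88, -21.87, -40.23]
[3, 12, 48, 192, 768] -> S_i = 3*4^i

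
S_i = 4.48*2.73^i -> [4.48, 12.23, 33.39, 91.15, 248.84]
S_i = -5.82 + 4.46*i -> [-5.82, -1.36, 3.1, 7.56, 12.02]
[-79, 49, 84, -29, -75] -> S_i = Random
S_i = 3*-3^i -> [3, -9, 27, -81, 243]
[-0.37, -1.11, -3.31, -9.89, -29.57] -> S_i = -0.37*2.99^i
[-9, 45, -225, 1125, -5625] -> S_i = -9*-5^i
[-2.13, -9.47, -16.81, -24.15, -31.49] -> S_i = -2.13 + -7.34*i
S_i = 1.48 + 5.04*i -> [1.48, 6.52, 11.56, 16.6, 21.64]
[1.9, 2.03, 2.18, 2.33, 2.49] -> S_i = 1.90*1.07^i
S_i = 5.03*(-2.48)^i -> [5.03, -12.47, 30.94, -76.72, 190.27]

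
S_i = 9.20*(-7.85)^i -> [9.2, -72.22, 566.93, -4450.38, 34935.46]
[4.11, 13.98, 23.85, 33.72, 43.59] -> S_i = 4.11 + 9.87*i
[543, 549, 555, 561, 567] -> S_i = 543 + 6*i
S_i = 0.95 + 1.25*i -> [0.95, 2.2, 3.45, 4.7, 5.95]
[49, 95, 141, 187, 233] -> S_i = 49 + 46*i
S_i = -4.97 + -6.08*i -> [-4.97, -11.05, -17.13, -23.21, -29.29]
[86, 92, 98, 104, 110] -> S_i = 86 + 6*i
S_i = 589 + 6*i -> [589, 595, 601, 607, 613]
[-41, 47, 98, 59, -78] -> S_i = Random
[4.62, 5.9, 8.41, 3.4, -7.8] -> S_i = Random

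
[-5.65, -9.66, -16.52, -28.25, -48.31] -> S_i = -5.65*1.71^i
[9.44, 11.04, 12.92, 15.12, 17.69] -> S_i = 9.44*1.17^i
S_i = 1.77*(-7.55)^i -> [1.77, -13.36, 100.89, -761.75, 5751.23]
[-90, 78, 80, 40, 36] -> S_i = Random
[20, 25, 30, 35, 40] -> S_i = 20 + 5*i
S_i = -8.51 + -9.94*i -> [-8.51, -18.45, -28.39, -38.33, -48.27]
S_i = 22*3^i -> [22, 66, 198, 594, 1782]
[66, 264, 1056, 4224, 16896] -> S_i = 66*4^i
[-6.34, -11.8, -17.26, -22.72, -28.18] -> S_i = -6.34 + -5.46*i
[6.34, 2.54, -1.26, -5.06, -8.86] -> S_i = 6.34 + -3.80*i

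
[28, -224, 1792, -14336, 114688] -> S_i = 28*-8^i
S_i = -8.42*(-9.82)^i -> [-8.42, 82.68, -811.96, 7973.46, -78299.33]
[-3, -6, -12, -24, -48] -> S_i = -3*2^i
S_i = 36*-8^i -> [36, -288, 2304, -18432, 147456]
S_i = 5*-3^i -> [5, -15, 45, -135, 405]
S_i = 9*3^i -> [9, 27, 81, 243, 729]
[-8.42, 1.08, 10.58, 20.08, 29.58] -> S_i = -8.42 + 9.50*i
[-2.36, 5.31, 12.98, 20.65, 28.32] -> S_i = -2.36 + 7.67*i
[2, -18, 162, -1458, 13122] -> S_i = 2*-9^i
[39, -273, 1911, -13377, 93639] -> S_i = 39*-7^i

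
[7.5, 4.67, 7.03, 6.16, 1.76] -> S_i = Random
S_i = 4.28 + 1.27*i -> [4.28, 5.55, 6.82, 8.09, 9.36]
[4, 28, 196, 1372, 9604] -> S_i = 4*7^i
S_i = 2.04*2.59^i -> [2.04, 5.28, 13.68, 35.44, 91.8]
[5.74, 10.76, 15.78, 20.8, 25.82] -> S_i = 5.74 + 5.02*i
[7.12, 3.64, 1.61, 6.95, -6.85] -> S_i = Random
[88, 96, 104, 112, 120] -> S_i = 88 + 8*i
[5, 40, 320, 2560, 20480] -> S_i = 5*8^i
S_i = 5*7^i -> [5, 35, 245, 1715, 12005]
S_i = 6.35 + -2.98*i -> [6.35, 3.37, 0.39, -2.59, -5.57]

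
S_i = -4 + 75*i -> [-4, 71, 146, 221, 296]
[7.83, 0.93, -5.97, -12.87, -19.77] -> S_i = 7.83 + -6.90*i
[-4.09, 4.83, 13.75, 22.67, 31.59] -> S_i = -4.09 + 8.92*i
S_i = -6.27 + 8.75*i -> [-6.27, 2.48, 11.23, 19.98, 28.73]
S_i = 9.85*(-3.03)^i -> [9.85, -29.85, 90.43, -274.01, 830.25]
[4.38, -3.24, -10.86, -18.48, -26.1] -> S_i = 4.38 + -7.62*i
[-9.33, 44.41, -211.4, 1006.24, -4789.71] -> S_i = -9.33*(-4.76)^i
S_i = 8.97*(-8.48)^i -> [8.97, -76.07, 645.04, -5469.91, 46384.82]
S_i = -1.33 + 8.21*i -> [-1.33, 6.88, 15.09, 23.3, 31.51]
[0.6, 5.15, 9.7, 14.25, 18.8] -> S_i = 0.60 + 4.55*i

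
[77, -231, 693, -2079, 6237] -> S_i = 77*-3^i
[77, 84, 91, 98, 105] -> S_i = 77 + 7*i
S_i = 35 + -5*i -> [35, 30, 25, 20, 15]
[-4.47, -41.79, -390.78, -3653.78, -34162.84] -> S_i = -4.47*9.35^i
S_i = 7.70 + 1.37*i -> [7.7, 9.07, 10.44, 11.81, 13.18]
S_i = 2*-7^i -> [2, -14, 98, -686, 4802]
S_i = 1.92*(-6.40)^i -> [1.92, -12.29, 78.64, -503.32, 3221.23]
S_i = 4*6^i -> [4, 24, 144, 864, 5184]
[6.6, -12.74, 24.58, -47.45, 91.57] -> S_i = 6.60*(-1.93)^i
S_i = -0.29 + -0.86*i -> [-0.29, -1.15, -2.01, -2.87, -3.73]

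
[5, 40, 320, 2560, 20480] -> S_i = 5*8^i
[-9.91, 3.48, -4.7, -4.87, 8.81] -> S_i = Random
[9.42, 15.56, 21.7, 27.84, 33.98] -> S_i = 9.42 + 6.14*i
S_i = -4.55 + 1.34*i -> [-4.55, -3.21, -1.87, -0.53, 0.81]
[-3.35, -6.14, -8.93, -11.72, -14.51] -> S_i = -3.35 + -2.79*i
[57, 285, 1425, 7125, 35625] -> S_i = 57*5^i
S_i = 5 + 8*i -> [5, 13, 21, 29, 37]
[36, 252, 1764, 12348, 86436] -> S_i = 36*7^i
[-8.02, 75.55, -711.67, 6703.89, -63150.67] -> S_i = -8.02*(-9.42)^i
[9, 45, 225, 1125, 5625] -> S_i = 9*5^i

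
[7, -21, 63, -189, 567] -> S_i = 7*-3^i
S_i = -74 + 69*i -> [-74, -5, 64, 133, 202]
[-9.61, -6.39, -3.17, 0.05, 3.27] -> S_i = -9.61 + 3.22*i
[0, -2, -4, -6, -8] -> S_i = 0 + -2*i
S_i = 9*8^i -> [9, 72, 576, 4608, 36864]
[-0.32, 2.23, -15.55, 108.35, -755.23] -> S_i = -0.32*(-6.97)^i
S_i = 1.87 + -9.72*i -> [1.87, -7.85, -17.57, -27.29, -37.01]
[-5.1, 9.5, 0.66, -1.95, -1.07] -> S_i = Random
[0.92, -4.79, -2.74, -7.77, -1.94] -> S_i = Random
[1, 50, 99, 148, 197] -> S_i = 1 + 49*i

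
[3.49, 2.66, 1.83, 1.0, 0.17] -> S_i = 3.49 + -0.83*i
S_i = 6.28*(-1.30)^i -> [6.28, -8.16, 10.61, -13.8, 17.94]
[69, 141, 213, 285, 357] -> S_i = 69 + 72*i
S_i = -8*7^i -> [-8, -56, -392, -2744, -19208]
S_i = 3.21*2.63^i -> [3.21, 8.44, 22.2, 58.39, 153.58]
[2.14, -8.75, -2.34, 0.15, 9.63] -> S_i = Random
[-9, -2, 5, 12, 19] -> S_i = -9 + 7*i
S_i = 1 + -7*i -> [1, -6, -13, -20, -27]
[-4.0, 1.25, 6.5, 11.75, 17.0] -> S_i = -4.00 + 5.25*i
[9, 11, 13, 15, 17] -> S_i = 9 + 2*i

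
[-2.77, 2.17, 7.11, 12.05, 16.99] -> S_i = -2.77 + 4.94*i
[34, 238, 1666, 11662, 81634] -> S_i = 34*7^i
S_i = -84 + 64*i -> [-84, -20, 44, 108, 172]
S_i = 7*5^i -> [7, 35, 175, 875, 4375]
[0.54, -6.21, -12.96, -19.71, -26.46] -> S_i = 0.54 + -6.75*i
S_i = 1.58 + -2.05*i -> [1.58, -0.47, -2.52, -4.57, -6.62]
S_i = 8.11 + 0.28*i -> [8.11, 8.39, 8.67, 8.95, 9.23]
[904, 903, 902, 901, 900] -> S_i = 904 + -1*i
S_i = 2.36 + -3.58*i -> [2.36, -1.22, -4.8, -8.38, -11.96]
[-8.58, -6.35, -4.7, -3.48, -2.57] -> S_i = -8.58*0.74^i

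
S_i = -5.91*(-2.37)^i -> [-5.91, 14.01, -33.2, 78.67, -186.46]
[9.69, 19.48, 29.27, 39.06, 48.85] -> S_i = 9.69 + 9.79*i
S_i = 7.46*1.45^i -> [7.46, 10.82, 15.68, 22.74, 32.98]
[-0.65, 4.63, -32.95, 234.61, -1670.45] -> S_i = -0.65*(-7.12)^i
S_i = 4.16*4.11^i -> [4.16, 17.1, 70.27, 288.81, 1187.03]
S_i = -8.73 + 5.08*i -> [-8.73, -3.65, 1.43, 6.51, 11.59]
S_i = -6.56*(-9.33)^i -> [-6.56, 61.2, -571.04, 5327.81, -49708.47]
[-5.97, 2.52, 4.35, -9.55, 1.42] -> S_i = Random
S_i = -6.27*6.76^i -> [-6.27, -42.39, -286.52, -1936.9, -13093.46]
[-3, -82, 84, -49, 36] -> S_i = Random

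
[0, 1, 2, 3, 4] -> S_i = 0 + 1*i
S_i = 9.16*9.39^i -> [9.16, 86.01, 807.66, 7583.89, 71212.76]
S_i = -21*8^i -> [-21, -168, -1344, -10752, -86016]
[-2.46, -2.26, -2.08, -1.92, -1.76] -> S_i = -2.46*0.92^i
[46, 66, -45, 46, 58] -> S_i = Random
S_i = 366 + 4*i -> [366, 370, 374, 378, 382]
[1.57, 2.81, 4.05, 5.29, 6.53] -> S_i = 1.57 + 1.24*i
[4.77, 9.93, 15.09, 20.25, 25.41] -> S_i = 4.77 + 5.16*i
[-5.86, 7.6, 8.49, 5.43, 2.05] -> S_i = Random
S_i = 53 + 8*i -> [53, 61, 69, 77, 85]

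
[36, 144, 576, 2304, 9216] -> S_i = 36*4^i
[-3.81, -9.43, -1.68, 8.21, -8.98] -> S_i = Random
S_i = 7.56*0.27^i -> [7.56, 2.04, 0.55, 0.15, 0.04]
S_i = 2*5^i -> [2, 10, 50, 250, 1250]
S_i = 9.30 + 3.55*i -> [9.3, 12.85, 16.4, 19.95, 23.5]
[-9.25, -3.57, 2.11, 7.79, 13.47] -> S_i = -9.25 + 5.68*i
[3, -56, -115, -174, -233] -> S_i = 3 + -59*i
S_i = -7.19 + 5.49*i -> [-7.19, -1.7, 3.79, 9.28, 14.77]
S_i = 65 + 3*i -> [65, 68, 71, 74, 77]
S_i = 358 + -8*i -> [358, 350, 342, 334, 326]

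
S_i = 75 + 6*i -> [75, 81, 87, 93, 99]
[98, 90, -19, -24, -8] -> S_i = Random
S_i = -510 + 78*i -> [-510, -432, -354, -276, -198]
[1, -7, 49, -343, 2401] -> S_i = 1*-7^i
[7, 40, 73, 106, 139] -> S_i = 7 + 33*i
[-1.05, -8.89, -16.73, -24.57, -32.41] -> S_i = -1.05 + -7.84*i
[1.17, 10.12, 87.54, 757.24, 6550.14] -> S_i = 1.17*8.65^i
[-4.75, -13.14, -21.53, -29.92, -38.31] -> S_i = -4.75 + -8.39*i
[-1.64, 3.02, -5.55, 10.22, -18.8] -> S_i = -1.64*(-1.84)^i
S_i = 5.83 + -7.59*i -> [5.83, -1.76, -9.35, -16.94, -24.53]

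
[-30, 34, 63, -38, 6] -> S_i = Random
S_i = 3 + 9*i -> [3, 12, 21, 30, 39]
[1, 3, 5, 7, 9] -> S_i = 1 + 2*i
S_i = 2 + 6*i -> [2, 8, 14, 20, 26]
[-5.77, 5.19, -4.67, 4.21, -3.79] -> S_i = -5.77*(-0.90)^i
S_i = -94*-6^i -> [-94, 564, -3384, 20304, -121824]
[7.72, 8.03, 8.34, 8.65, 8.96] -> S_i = 7.72 + 0.31*i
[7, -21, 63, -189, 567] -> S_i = 7*-3^i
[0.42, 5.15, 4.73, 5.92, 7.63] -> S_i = Random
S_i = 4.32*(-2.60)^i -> [4.32, -11.23, 29.2, -75.93, 197.41]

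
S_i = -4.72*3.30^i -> [-4.72, -15.58, -51.4, -169.62, -559.75]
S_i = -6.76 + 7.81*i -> [-6.76, 1.05, 8.86, 16.67, 24.48]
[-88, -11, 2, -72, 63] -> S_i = Random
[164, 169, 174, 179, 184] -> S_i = 164 + 5*i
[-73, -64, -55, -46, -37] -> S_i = -73 + 9*i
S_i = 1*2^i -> [1, 2, 4, 8, 16]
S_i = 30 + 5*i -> [30, 35, 40, 45, 50]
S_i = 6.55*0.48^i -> [6.55, 3.14, 1.51, 0.72, 0.35]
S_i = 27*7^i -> [27, 189, 1323, 9261, 64827]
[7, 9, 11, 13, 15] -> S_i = 7 + 2*i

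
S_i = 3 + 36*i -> [3, 39, 75, 111, 147]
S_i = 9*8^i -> [9, 72, 576, 4608, 36864]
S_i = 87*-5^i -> [87, -435, 2175, -10875, 54375]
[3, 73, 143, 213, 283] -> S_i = 3 + 70*i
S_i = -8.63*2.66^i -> [-8.63, -22.96, -61.06, -162.43, -432.05]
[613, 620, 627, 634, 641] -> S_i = 613 + 7*i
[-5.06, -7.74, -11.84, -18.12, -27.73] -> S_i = -5.06*1.53^i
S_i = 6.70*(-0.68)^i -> [6.7, -4.56, 3.1, -2.11, 1.43]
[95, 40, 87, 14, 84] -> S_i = Random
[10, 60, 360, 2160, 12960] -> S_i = 10*6^i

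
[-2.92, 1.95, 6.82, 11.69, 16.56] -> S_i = -2.92 + 4.87*i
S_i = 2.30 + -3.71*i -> [2.3, -1.41, -5.12, -8.83, -12.54]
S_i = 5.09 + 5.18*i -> [5.09, 10.27, 15.45, 20.63, 25.81]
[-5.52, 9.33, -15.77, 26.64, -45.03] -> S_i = -5.52*(-1.69)^i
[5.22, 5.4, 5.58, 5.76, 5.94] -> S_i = 5.22 + 0.18*i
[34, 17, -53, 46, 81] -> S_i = Random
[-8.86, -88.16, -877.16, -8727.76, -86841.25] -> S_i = -8.86*9.95^i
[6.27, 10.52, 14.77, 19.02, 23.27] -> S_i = 6.27 + 4.25*i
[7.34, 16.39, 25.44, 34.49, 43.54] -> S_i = 7.34 + 9.05*i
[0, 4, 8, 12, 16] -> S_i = 0 + 4*i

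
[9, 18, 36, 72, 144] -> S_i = 9*2^i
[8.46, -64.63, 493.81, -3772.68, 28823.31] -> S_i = 8.46*(-7.64)^i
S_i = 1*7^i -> [1, 7, 49, 343, 2401]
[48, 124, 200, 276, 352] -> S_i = 48 + 76*i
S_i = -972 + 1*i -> [-972, -971, -970, -969, -968]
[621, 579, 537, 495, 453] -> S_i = 621 + -42*i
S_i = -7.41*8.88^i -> [-7.41, -65.8, -584.31, -5188.68, -46075.5]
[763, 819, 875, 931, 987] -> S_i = 763 + 56*i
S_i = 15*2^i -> [15, 30, 60, 120, 240]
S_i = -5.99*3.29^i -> [-5.99, -19.71, -64.84, -213.31, -701.8]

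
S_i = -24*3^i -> [-24, -72, -216, -648, -1944]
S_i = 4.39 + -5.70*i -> [4.39, -1.31, -7.01, -12.71, -18.41]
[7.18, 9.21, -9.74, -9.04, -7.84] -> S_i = Random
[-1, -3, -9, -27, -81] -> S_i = -1*3^i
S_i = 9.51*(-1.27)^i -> [9.51, -12.08, 15.34, -19.48, 24.74]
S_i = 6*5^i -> [6, 30, 150, 750, 3750]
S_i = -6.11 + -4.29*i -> [-6.11, -10.4, -14.69, -18.98, -23.27]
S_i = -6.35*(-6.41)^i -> [-6.35, 40.7, -260.91, 1672.43, -10720.27]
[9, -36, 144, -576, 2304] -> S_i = 9*-4^i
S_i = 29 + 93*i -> [29, 122, 215, 308, 401]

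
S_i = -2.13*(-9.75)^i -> [-2.13, 20.77, -202.48, 1974.21, -19248.55]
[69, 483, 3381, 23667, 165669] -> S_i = 69*7^i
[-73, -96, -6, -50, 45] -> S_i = Random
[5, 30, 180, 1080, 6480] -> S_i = 5*6^i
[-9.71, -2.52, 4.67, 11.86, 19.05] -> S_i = -9.71 + 7.19*i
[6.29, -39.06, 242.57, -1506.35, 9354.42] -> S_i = 6.29*(-6.21)^i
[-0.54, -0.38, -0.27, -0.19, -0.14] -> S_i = -0.54*0.71^i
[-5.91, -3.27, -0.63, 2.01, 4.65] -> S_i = -5.91 + 2.64*i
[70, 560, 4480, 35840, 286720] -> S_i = 70*8^i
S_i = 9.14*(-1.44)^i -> [9.14, -13.16, 18.95, -27.29, 39.3]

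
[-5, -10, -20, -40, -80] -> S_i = -5*2^i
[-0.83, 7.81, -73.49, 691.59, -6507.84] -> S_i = -0.83*(-9.41)^i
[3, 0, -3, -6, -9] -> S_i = 3 + -3*i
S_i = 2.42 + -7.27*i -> [2.42, -4.85, -12.12, -19.39, -26.66]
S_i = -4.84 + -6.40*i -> [-4.84, -11.24, -17.64, -24.04, -30.44]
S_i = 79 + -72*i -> [79, 7, -65, -137, -209]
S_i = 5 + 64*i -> [5, 69, 133, 197, 261]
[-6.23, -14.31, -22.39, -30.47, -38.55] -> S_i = -6.23 + -8.08*i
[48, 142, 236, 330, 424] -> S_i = 48 + 94*i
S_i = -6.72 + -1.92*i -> [-6.72, -8.64, -10.56, -12.48, -14.4]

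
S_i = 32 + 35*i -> [32, 67, 102, 137, 172]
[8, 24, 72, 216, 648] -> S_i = 8*3^i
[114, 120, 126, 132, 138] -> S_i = 114 + 6*i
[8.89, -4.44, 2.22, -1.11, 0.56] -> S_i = 8.89*(-0.50)^i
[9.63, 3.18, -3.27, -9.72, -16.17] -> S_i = 9.63 + -6.45*i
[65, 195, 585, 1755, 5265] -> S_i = 65*3^i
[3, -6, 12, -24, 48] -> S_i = 3*-2^i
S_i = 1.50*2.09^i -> [1.5, 3.14, 6.55, 13.69, 28.62]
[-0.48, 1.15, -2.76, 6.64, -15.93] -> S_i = -0.48*(-2.40)^i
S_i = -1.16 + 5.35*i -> [-1.16, 4.19, 9.54, 14.89, 20.24]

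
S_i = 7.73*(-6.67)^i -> [7.73, -51.56, 343.9, -2293.81, 15299.7]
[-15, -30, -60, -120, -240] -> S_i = -15*2^i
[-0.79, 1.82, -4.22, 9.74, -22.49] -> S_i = -0.79*(-2.31)^i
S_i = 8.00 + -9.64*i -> [8.0, -1.64, -11.28, -20.92, -30.56]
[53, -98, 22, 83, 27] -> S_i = Random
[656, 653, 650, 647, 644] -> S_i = 656 + -3*i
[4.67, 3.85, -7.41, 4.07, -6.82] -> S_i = Random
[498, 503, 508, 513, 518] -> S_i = 498 + 5*i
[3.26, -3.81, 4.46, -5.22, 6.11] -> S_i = 3.26*(-1.17)^i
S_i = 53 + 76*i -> [53, 129, 205, 281, 357]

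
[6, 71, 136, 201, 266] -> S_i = 6 + 65*i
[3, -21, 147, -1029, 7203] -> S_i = 3*-7^i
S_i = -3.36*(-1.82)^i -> [-3.36, 6.12, -11.13, 20.26, -36.87]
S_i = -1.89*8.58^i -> [-1.89, -16.22, -139.13, -1193.78, -10242.62]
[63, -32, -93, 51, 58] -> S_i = Random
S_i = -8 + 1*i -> [-8, -7, -6, -5, -4]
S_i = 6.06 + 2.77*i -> [6.06, 8.83, 11.6, 14.37, 17.14]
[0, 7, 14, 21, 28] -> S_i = 0 + 7*i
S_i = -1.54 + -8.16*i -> [-1.54, -9.7, -17.86, -26.02, -34.18]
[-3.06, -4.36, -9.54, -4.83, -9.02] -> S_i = Random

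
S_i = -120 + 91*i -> [-120, -29, 62, 153, 244]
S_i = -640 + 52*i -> [-640, -588, -536, -484, -432]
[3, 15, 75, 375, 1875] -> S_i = 3*5^i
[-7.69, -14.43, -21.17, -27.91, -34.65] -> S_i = -7.69 + -6.74*i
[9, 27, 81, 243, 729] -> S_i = 9*3^i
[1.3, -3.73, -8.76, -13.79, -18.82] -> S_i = 1.30 + -5.03*i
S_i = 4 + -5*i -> [4, -1, -6, -11, -16]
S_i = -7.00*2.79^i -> [-7.0, -19.53, -54.49, -152.02, -424.15]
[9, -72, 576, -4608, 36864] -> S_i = 9*-8^i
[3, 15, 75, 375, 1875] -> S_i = 3*5^i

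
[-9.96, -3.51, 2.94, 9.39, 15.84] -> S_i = -9.96 + 6.45*i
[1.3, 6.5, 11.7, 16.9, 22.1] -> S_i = 1.30 + 5.20*i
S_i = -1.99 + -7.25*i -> [-1.99, -9.24, -16.49, -23.74, -30.99]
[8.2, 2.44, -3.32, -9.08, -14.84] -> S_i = 8.20 + -5.76*i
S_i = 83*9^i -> [83, 747, 6723, 60507, 544563]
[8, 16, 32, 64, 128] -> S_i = 8*2^i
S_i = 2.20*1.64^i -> [2.2, 3.61, 5.92, 9.7, 15.91]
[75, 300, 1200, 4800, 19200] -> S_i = 75*4^i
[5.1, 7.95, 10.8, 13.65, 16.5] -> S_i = 5.10 + 2.85*i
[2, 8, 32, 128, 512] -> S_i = 2*4^i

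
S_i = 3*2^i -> [3, 6, 12, 24, 48]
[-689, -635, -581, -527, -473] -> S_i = -689 + 54*i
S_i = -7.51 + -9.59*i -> [-7.51, -17.1, -26.69, -36.28, -45.87]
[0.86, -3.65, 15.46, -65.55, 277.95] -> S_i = 0.86*(-4.24)^i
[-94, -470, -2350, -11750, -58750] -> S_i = -94*5^i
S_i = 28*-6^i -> [28, -168, 1008, -6048, 36288]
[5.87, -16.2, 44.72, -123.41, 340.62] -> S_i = 5.87*(-2.76)^i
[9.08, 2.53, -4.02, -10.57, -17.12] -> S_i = 9.08 + -6.55*i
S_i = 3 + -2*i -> [3, 1, -1, -3, -5]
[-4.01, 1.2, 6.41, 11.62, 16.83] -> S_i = -4.01 + 5.21*i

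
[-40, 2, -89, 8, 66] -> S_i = Random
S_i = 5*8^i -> [5, 40, 320, 2560, 20480]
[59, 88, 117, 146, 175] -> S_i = 59 + 29*i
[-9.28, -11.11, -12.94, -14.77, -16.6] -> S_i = -9.28 + -1.83*i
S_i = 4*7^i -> [4, 28, 196, 1372, 9604]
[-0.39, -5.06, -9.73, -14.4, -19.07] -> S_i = -0.39 + -4.67*i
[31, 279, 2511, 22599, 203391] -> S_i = 31*9^i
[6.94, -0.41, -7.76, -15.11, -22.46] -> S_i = 6.94 + -7.35*i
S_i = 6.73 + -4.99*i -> [6.73, 1.74, -3.25, -8.24, -13.23]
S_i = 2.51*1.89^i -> [2.51, 4.74, 8.97, 16.95, 32.03]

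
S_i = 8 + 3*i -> [8, 11, 14, 17, 20]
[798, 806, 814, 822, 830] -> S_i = 798 + 8*i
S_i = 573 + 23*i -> [573, 596, 619, 642, 665]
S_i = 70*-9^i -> [70, -630, 5670, -51030, 459270]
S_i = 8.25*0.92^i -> [8.25, 7.59, 6.98, 6.42, 5.91]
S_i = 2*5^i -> [2, 10, 50, 250, 1250]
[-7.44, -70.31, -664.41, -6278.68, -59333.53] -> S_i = -7.44*9.45^i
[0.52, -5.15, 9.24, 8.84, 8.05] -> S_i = Random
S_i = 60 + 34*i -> [60, 94, 128, 162, 196]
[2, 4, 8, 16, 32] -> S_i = 2*2^i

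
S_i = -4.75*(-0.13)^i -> [-4.75, 0.62, -0.08, 0.01, -0.0]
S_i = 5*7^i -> [5, 35, 245, 1715, 12005]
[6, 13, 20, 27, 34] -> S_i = 6 + 7*i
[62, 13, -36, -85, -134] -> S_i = 62 + -49*i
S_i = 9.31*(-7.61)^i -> [9.31, -70.85, 539.16, -4103.02, 31223.98]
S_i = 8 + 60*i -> [8, 68, 128, 188, 248]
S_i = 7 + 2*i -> [7, 9, 11, 13, 15]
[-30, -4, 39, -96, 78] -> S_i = Random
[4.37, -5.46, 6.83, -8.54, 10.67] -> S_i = 4.37*(-1.25)^i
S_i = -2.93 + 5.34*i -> [-2.93, 2.41, 7.75, 13.09, 18.43]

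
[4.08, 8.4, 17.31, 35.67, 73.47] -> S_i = 4.08*2.06^i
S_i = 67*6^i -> [67, 402, 2412, 14472, 86832]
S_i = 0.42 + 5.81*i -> [0.42, 6.23, 12.04, 17.85, 23.66]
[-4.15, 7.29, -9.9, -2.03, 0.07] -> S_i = Random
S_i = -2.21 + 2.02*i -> [-2.21, -0.19, 1.83, 3.85, 5.87]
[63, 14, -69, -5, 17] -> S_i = Random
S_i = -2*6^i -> [-2, -12, -72, -432, -2592]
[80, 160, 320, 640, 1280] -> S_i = 80*2^i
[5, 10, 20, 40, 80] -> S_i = 5*2^i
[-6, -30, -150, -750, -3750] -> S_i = -6*5^i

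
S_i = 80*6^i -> [80, 480, 2880, 17280, 103680]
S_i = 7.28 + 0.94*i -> [7.28, 8.22, 9.16, 10.1, 11.04]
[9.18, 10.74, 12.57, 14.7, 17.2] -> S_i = 9.18*1.17^i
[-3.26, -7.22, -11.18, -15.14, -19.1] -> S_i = -3.26 + -3.96*i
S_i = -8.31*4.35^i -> [-8.31, -36.15, -157.25, -684.02, -2975.49]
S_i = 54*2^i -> [54, 108, 216, 432, 864]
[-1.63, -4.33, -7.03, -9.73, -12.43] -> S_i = -1.63 + -2.70*i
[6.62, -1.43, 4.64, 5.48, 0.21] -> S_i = Random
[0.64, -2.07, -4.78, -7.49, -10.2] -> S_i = 0.64 + -2.71*i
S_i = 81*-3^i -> [81, -243, 729, -2187, 6561]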